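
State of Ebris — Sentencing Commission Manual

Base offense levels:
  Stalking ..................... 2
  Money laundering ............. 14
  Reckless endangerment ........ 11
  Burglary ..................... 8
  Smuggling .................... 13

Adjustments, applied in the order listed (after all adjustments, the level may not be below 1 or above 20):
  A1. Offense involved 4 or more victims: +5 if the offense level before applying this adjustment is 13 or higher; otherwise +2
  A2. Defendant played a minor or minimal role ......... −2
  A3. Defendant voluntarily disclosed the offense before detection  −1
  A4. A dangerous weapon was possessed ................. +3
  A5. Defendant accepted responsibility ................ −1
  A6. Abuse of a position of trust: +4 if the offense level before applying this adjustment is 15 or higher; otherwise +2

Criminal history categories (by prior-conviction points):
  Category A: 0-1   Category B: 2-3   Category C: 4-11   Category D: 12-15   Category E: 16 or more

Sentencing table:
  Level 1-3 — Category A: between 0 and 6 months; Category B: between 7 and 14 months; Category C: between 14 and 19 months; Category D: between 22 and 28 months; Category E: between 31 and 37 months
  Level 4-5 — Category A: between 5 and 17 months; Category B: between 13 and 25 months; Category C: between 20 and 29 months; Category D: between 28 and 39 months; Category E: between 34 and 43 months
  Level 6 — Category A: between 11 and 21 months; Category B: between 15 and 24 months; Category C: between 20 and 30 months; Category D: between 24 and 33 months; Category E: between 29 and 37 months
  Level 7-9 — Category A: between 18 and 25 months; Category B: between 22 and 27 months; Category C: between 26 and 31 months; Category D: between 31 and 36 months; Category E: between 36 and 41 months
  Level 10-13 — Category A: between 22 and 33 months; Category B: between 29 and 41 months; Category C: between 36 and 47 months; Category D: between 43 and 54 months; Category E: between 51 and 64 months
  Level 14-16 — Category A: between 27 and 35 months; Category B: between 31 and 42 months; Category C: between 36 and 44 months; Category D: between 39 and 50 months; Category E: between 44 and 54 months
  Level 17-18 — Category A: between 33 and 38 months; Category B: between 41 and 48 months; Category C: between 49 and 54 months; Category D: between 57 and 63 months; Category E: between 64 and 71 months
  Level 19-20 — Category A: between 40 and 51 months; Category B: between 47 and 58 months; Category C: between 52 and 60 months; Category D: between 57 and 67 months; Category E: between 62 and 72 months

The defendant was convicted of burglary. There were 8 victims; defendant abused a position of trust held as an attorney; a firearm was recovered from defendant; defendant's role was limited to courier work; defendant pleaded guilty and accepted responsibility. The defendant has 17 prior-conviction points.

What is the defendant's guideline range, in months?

Base offense level for burglary: 8.
A1 applies (level before this adjustment is 8 < 13, so +2): 8 + 2 = 10.
A2 applies: 10 − 2 = 8.
A3 does not apply.
A4 applies: 8 + 3 = 11.
A5 applies: 11 − 1 = 10.
A6 applies (level before this adjustment is 10 < 15, so +2): 10 + 2 = 12.
Final offense level: 12.
Criminal history: 17 prior points → Category E (16+).
Level 12 falls in the 10-13 band.
Grid: Level 10-13 × Category E = 51-64 months.

51-64 months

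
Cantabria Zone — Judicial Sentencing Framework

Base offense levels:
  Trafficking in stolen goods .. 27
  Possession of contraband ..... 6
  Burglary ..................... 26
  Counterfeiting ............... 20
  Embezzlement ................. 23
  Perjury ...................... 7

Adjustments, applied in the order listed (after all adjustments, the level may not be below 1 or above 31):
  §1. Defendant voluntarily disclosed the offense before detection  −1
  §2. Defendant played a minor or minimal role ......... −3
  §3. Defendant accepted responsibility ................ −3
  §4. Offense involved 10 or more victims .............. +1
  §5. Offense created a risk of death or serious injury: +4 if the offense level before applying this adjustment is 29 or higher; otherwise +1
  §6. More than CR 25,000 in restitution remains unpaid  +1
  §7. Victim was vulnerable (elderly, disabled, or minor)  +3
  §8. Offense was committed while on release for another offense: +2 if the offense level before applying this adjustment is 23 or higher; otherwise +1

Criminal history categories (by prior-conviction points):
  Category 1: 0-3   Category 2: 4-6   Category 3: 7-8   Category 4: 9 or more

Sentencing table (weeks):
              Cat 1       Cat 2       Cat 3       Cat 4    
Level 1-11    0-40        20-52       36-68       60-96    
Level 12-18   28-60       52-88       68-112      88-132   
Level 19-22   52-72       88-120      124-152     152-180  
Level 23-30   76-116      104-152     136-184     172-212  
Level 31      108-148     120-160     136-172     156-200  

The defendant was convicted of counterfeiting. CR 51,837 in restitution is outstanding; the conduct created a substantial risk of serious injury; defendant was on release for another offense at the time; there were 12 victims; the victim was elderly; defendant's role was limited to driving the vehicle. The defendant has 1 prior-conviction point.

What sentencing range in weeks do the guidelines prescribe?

Base offense level for counterfeiting: 20.
§2 applies: 20 − 3 = 17.
§4 applies: 17 + 1 = 18.
§5 applies (level before this adjustment is 18 < 29, so +1): 18 + 1 = 19.
§6 applies: 19 + 1 = 20.
§7 applies: 20 + 3 = 23.
§8 applies (level before this adjustment is 23 ≥ 23, so +2): 23 + 2 = 25.
Final offense level: 25.
Criminal history: 1 prior point → Category 1 (0-3).
Level 25 falls in the 23-30 band.
Grid: Level 23-30 × Category 1 = 76-116 weeks.

76-116 weeks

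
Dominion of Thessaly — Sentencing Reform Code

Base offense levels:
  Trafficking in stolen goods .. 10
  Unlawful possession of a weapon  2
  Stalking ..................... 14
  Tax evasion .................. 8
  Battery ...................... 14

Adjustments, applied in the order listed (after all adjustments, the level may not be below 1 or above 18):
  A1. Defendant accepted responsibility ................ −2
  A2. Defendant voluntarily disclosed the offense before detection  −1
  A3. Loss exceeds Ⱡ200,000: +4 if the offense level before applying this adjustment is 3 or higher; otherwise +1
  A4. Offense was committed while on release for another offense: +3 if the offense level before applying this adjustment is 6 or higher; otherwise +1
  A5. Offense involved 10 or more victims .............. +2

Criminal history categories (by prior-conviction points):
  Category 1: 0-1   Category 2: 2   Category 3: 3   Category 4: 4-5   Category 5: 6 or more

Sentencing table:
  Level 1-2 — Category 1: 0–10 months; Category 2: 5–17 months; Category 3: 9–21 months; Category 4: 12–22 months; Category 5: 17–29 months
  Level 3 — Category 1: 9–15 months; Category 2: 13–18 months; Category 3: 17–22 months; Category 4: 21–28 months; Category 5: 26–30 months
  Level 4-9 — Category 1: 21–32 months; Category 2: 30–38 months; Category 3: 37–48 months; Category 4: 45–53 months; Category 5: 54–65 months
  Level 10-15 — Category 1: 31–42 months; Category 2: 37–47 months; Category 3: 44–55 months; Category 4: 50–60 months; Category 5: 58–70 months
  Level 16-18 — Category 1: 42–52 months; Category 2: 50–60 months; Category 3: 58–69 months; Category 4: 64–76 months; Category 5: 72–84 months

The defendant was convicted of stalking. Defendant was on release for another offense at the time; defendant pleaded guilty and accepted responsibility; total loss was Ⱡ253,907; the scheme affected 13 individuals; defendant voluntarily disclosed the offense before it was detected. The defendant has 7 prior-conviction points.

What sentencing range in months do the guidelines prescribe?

72-84 months

Base offense level for stalking: 14.
A1 applies: 14 − 2 = 12.
A2 applies: 12 − 1 = 11.
A3 applies (level before this adjustment is 11 ≥ 3, so +4): 11 + 4 = 15.
A4 applies (level before this adjustment is 15 ≥ 6, so +3): 15 + 3 = 18.
A5 applies: 18 + 2 = 20.
Level 20 exceeds the maximum of 18; capped at 18.
Final offense level: 18.
Criminal history: 7 prior points → Category 5 (6+).
Level 18 falls in the 16-18 band.
Grid: Level 16-18 × Category 5 = 72-84 months.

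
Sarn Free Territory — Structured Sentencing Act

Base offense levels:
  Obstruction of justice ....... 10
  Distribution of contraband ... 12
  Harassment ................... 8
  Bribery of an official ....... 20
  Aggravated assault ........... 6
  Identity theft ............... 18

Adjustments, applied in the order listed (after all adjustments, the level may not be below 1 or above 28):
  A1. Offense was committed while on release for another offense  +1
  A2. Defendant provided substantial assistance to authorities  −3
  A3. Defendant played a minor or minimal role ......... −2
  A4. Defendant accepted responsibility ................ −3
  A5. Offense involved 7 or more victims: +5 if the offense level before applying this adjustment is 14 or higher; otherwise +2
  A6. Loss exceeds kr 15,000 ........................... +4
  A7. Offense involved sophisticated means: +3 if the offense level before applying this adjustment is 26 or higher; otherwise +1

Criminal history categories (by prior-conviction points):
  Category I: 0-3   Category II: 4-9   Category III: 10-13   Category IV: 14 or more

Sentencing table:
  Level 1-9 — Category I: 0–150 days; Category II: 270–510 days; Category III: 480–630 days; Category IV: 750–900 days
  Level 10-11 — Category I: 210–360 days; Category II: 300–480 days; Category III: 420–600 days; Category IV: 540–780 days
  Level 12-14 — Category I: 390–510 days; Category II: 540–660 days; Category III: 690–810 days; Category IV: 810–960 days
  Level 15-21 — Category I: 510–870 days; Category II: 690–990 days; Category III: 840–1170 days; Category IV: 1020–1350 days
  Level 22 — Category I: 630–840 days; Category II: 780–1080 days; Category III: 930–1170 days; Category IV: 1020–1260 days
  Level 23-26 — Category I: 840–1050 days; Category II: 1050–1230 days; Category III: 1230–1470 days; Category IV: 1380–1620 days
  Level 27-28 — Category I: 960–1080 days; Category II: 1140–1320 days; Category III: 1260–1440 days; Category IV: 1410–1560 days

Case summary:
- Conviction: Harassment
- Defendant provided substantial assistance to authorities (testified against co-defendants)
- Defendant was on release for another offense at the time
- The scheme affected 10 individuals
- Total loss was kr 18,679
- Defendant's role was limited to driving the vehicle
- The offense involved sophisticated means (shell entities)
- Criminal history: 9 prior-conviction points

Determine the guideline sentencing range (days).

300-480 days

Base offense level for harassment: 8.
A1 applies: 8 + 1 = 9.
A2 applies: 9 − 3 = 6.
A3 applies: 6 − 2 = 4.
A4 does not apply.
A5 applies (level before this adjustment is 4 < 14, so +2): 4 + 2 = 6.
A6 applies: 6 + 4 = 10.
A7 applies (level before this adjustment is 10 < 26, so +1): 10 + 1 = 11.
Final offense level: 11.
Criminal history: 9 prior points → Category II (4-9).
Level 11 falls in the 10-11 band.
Grid: Level 10-11 × Category II = 300-480 days.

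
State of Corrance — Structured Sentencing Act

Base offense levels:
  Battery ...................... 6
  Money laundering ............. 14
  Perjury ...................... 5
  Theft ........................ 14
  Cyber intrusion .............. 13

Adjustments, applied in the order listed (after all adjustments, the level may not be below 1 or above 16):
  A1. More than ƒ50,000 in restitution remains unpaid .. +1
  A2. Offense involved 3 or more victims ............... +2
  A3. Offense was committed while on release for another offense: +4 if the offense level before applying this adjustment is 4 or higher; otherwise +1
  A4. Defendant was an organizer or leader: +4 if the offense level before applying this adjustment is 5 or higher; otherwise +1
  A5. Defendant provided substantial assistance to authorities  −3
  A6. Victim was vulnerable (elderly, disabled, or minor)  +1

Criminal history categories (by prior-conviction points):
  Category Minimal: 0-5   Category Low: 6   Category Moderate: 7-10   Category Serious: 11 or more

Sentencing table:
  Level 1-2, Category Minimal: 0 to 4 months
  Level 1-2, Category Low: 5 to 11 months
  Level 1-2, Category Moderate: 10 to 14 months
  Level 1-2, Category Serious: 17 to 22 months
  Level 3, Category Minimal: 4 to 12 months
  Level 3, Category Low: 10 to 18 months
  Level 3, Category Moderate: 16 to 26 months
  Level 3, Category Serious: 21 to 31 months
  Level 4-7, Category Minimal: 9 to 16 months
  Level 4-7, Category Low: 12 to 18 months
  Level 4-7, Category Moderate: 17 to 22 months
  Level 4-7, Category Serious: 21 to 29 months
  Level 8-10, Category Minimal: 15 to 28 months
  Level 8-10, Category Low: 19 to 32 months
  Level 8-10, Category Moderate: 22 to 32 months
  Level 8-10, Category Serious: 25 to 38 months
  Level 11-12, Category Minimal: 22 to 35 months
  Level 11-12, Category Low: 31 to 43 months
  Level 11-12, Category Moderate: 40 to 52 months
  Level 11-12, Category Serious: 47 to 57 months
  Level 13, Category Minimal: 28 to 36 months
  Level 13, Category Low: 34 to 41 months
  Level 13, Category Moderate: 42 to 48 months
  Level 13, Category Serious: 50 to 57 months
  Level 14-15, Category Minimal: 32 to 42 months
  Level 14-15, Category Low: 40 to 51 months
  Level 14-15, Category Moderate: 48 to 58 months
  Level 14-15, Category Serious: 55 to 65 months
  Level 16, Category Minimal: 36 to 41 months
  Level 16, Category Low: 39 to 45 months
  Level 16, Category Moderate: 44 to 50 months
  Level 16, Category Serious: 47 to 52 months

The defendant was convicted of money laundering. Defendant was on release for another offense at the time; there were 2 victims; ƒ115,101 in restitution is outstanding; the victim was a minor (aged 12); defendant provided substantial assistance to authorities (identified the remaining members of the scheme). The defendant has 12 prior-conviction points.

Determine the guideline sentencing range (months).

47-52 months

Base offense level for money laundering: 14.
A1 applies: 14 + 1 = 15.
A2 does not apply.
A3 applies (level before this adjustment is 15 ≥ 4, so +4): 15 + 4 = 19.
A4 does not apply.
A5 applies: 19 − 3 = 16.
A6 applies: 16 + 1 = 17.
Level 17 exceeds the maximum of 16; capped at 16.
Final offense level: 16.
Criminal history: 12 prior points → Category Serious (11+).
Level 16 falls in the 16 band.
Grid: Level 16 × Category Serious = 47-52 months.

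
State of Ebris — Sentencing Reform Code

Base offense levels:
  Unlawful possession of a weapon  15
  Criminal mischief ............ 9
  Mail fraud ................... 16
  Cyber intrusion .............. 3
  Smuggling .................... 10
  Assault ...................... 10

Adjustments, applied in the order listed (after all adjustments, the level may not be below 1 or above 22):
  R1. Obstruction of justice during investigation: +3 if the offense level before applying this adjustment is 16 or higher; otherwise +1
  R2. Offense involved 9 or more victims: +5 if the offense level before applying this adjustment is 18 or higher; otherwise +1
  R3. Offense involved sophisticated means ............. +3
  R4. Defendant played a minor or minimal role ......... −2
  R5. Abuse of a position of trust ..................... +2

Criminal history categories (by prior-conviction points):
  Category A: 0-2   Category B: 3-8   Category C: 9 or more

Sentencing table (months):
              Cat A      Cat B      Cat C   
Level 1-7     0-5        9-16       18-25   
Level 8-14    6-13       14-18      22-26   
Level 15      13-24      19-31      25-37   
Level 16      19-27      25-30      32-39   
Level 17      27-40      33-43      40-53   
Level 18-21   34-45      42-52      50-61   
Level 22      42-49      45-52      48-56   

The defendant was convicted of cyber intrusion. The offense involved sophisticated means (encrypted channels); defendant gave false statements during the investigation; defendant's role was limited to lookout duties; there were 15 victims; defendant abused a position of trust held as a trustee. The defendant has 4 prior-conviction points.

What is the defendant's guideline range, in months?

14-18 months

Base offense level for cyber intrusion: 3.
R1 applies (level before this adjustment is 3 < 16, so +1): 3 + 1 = 4.
R2 applies (level before this adjustment is 4 < 18, so +1): 4 + 1 = 5.
R3 applies: 5 + 3 = 8.
R4 applies: 8 − 2 = 6.
R5 applies: 6 + 2 = 8.
Final offense level: 8.
Criminal history: 4 prior points → Category B (3-8).
Level 8 falls in the 8-14 band.
Grid: Level 8-14 × Category B = 14-18 months.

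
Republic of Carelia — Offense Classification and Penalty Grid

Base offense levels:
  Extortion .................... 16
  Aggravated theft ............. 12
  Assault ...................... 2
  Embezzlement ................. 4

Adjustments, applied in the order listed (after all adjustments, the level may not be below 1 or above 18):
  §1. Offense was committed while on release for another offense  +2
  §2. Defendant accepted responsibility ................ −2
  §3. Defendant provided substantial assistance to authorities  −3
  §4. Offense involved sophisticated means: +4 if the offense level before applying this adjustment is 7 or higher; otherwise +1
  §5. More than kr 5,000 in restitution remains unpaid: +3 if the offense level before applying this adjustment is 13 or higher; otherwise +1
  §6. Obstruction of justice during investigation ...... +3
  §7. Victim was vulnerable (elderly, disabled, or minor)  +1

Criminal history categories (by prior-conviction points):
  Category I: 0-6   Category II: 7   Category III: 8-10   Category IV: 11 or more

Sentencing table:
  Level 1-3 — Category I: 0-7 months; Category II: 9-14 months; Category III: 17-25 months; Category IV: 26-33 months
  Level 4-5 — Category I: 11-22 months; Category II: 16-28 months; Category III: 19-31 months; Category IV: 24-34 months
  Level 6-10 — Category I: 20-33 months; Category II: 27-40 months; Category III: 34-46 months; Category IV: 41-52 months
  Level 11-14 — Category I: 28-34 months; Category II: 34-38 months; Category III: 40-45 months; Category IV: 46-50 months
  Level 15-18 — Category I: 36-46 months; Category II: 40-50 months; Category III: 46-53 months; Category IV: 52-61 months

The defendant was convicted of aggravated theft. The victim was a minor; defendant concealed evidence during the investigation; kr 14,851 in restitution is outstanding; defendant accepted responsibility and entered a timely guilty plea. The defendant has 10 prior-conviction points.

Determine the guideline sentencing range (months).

Base offense level for aggravated theft: 12.
§1 does not apply.
§2 applies: 12 − 2 = 10.
§5 applies (level before this adjustment is 10 < 13, so +1): 10 + 1 = 11.
§6 applies: 11 + 3 = 14.
§7 applies: 14 + 1 = 15.
Final offense level: 15.
Criminal history: 10 prior points → Category III (8-10).
Level 15 falls in the 15-18 band.
Grid: Level 15-18 × Category III = 46-53 months.

46-53 months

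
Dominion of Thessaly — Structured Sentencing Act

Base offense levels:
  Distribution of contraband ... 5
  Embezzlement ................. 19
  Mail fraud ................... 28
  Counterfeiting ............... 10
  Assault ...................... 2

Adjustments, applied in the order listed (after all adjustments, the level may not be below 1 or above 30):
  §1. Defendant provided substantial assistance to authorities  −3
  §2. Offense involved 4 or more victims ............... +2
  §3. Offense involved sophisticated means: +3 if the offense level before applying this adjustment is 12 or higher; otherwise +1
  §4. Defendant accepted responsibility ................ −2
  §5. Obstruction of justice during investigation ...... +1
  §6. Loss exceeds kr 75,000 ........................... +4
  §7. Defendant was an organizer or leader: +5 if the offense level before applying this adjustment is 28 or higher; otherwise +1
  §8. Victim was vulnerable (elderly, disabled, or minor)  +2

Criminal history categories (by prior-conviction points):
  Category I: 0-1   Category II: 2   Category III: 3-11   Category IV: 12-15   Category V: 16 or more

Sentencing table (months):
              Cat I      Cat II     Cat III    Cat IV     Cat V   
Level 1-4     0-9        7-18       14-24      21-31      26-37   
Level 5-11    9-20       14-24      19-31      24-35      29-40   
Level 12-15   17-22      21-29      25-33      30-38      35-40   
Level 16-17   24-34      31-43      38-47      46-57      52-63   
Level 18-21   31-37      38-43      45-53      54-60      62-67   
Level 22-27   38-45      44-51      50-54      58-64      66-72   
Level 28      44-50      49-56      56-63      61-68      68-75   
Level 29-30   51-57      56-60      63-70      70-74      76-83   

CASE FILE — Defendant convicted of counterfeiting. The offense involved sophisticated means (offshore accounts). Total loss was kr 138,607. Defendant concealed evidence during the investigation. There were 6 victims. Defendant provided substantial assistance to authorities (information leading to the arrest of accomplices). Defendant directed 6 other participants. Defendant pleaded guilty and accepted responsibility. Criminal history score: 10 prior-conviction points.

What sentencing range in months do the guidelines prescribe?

Base offense level for counterfeiting: 10.
§1 applies: 10 − 3 = 7.
§2 applies: 7 + 2 = 9.
§3 applies (level before this adjustment is 9 < 12, so +1): 9 + 1 = 10.
§4 applies: 10 − 2 = 8.
§5 applies: 8 + 1 = 9.
§6 applies: 9 + 4 = 13.
§7 applies (level before this adjustment is 13 < 28, so +1): 13 + 1 = 14.
Final offense level: 14.
Criminal history: 10 prior points → Category III (3-11).
Level 14 falls in the 12-15 band.
Grid: Level 12-15 × Category III = 25-33 months.

25-33 months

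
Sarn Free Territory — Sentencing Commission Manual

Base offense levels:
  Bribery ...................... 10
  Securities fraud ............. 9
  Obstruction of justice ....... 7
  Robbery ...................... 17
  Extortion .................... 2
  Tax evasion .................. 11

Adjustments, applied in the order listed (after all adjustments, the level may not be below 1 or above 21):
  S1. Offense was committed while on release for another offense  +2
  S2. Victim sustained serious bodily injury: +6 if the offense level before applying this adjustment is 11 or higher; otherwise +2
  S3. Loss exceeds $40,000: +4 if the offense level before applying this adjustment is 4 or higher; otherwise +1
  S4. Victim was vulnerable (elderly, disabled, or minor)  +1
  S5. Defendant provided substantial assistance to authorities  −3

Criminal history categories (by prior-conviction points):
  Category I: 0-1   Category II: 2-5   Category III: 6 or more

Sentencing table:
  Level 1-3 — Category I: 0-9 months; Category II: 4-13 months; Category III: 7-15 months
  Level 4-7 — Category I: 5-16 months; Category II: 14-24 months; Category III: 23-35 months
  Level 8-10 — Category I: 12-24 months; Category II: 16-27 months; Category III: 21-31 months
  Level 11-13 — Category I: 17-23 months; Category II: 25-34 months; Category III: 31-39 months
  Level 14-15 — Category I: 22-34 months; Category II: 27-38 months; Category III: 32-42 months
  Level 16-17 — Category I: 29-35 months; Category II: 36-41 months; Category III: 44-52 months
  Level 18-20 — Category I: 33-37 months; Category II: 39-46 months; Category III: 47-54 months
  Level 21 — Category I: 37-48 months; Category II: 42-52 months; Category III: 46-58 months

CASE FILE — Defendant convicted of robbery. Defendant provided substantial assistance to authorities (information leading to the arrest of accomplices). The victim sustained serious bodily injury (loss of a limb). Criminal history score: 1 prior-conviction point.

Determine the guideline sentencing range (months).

Base offense level for robbery: 17.
S1 does not apply.
S2 applies (level before this adjustment is 17 ≥ 11, so +6): 17 + 6 = 23.
S3 does not apply.
S5 applies: 23 − 3 = 20.
Final offense level: 20.
Criminal history: 1 prior point → Category I (0-1).
Level 20 falls in the 18-20 band.
Grid: Level 18-20 × Category I = 33-37 months.

33-37 months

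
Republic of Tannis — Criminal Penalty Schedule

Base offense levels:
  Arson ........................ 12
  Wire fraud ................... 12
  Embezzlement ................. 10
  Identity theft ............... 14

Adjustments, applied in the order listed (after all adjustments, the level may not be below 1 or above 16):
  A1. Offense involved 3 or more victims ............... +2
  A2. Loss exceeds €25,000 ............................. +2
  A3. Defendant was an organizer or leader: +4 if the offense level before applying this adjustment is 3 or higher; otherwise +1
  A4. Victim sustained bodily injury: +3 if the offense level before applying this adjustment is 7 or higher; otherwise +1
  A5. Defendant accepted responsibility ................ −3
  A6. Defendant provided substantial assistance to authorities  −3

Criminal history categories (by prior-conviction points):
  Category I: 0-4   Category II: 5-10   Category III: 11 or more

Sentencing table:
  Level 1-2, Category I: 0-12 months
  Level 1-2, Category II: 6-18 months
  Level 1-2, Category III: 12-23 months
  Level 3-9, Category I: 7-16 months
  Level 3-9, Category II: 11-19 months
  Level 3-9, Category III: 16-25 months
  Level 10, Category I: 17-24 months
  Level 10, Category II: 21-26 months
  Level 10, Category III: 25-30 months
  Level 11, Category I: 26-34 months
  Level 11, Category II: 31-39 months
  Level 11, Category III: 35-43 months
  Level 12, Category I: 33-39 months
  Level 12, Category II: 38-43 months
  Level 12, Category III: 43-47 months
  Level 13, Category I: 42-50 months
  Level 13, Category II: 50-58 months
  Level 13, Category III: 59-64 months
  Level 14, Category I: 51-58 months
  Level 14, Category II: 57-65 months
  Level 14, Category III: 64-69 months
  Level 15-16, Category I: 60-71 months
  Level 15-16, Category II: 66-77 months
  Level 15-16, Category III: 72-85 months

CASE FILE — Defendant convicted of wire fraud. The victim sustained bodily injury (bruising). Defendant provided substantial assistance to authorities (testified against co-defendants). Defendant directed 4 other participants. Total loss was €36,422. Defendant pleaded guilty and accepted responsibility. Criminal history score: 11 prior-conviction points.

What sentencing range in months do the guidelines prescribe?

Base offense level for wire fraud: 12.
A2 applies: 12 + 2 = 14.
A3 applies (level before this adjustment is 14 ≥ 3, so +4): 14 + 4 = 18.
A4 applies (level before this adjustment is 18 ≥ 7, so +3): 18 + 3 = 21.
A5 applies: 21 − 3 = 18.
A6 applies: 18 − 3 = 15.
Final offense level: 15.
Criminal history: 11 prior points → Category III (11+).
Level 15 falls in the 15-16 band.
Grid: Level 15-16 × Category III = 72-85 months.

72-85 months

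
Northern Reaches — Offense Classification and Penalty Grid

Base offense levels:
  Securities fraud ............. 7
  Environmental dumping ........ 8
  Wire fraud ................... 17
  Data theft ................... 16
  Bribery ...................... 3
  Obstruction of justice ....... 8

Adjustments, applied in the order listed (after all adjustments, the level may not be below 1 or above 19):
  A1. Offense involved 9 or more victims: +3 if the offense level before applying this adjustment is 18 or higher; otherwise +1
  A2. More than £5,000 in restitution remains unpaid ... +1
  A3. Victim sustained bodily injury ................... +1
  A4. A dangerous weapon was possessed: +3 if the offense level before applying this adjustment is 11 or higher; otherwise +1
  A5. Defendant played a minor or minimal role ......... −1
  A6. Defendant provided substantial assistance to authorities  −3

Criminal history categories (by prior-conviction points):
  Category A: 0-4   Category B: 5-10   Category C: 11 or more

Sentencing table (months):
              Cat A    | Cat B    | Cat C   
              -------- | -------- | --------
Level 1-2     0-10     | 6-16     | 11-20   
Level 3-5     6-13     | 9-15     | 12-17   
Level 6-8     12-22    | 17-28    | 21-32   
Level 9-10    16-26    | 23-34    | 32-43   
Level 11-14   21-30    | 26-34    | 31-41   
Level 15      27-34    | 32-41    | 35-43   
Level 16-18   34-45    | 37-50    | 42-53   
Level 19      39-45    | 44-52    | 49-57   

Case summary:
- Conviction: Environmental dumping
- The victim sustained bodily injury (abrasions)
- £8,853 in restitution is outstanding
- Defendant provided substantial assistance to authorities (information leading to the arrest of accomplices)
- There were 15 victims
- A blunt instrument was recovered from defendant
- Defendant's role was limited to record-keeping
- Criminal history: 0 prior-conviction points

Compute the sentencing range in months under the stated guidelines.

Base offense level for environmental dumping: 8.
A1 applies (level before this adjustment is 8 < 18, so +1): 8 + 1 = 9.
A2 applies: 9 + 1 = 10.
A3 applies: 10 + 1 = 11.
A4 applies (level before this adjustment is 11 ≥ 11, so +3): 11 + 3 = 14.
A5 applies: 14 − 1 = 13.
A6 applies: 13 − 3 = 10.
Final offense level: 10.
Criminal history: 0 prior points → Category A (0-4).
Level 10 falls in the 9-10 band.
Grid: Level 9-10 × Category A = 16-26 months.

16-26 months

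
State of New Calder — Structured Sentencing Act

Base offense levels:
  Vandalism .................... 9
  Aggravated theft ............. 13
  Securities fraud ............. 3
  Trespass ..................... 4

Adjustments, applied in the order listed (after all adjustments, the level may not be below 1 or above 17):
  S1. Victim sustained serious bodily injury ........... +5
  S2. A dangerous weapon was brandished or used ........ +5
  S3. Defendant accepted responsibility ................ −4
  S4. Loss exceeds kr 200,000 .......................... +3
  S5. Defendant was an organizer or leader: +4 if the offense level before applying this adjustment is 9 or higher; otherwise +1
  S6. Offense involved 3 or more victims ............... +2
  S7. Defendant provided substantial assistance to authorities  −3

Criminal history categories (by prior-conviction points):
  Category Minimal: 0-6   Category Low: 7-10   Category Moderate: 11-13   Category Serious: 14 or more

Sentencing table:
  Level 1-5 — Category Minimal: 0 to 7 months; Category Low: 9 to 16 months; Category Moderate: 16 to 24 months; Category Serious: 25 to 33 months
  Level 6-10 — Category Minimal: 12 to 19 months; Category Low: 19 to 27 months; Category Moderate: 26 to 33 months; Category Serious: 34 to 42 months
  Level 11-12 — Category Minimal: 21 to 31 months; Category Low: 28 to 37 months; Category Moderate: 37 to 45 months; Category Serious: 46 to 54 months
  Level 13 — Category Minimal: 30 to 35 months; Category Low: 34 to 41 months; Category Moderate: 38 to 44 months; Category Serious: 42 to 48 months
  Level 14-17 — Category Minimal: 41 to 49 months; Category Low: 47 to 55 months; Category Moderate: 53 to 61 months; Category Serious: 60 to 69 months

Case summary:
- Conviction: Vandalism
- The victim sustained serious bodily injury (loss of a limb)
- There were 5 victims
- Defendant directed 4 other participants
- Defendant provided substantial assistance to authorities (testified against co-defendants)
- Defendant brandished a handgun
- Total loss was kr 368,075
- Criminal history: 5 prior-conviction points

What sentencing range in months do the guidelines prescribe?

Base offense level for vandalism: 9.
S1 applies: 9 + 5 = 14.
S2 applies: 14 + 5 = 19.
S4 applies: 19 + 3 = 22.
S5 applies (level before this adjustment is 22 ≥ 9, so +4): 22 + 4 = 26.
S6 applies: 26 + 2 = 28.
S7 applies: 28 − 3 = 25.
Level 25 exceeds the maximum of 17; capped at 17.
Final offense level: 17.
Criminal history: 5 prior points → Category Minimal (0-6).
Level 17 falls in the 14-17 band.
Grid: Level 14-17 × Category Minimal = 41-49 months.

41-49 months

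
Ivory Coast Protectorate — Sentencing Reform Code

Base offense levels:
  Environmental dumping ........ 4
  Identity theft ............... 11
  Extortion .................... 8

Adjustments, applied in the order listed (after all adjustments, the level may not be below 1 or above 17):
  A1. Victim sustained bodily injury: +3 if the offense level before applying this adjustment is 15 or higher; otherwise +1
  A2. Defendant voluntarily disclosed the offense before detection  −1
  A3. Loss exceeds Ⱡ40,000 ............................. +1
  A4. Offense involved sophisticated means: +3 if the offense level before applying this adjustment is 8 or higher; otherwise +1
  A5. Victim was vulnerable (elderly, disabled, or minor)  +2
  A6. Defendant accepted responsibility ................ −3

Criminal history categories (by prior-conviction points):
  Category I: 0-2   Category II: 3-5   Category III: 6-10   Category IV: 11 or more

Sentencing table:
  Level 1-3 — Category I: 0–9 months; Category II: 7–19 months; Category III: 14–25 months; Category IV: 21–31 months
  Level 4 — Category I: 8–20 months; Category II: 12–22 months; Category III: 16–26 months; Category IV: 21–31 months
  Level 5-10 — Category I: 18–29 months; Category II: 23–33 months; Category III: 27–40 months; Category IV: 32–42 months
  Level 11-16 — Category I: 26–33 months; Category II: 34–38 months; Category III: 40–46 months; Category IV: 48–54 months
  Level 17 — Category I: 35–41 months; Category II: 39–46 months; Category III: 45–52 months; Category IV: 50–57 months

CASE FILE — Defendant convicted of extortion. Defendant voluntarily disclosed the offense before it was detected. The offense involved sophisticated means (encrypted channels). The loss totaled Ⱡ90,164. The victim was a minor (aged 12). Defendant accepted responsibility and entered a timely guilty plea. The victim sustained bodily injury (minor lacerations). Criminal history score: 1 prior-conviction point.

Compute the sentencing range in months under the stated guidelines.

26-33 months

Base offense level for extortion: 8.
A1 applies (level before this adjustment is 8 < 15, so +1): 8 + 1 = 9.
A2 applies: 9 − 1 = 8.
A3 applies: 8 + 1 = 9.
A4 applies (level before this adjustment is 9 ≥ 8, so +3): 9 + 3 = 12.
A5 applies: 12 + 2 = 14.
A6 applies: 14 − 3 = 11.
Final offense level: 11.
Criminal history: 1 prior point → Category I (0-2).
Level 11 falls in the 11-16 band.
Grid: Level 11-16 × Category I = 26-33 months.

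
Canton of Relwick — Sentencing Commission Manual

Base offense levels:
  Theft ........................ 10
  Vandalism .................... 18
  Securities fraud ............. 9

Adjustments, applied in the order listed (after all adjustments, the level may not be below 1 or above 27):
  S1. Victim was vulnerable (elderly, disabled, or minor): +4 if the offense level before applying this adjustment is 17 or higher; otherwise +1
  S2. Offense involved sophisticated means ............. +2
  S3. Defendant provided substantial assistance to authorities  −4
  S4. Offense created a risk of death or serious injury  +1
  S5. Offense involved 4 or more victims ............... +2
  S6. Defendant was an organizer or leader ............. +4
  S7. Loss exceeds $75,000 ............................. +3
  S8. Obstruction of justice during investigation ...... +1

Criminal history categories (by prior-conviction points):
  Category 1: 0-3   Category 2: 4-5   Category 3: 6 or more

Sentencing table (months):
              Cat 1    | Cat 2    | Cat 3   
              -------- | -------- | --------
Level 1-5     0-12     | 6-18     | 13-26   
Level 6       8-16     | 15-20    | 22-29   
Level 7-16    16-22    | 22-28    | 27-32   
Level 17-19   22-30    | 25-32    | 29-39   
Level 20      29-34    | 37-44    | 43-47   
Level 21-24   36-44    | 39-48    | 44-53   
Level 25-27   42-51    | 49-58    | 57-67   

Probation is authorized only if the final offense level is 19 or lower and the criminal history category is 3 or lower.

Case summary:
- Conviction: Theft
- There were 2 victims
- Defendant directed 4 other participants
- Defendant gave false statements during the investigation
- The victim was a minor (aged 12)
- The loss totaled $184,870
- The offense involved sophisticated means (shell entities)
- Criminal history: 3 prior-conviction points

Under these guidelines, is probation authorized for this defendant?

No

Base offense level for theft: 10.
S1 applies (level before this adjustment is 10 < 17, so +1): 10 + 1 = 11.
S2 applies: 11 + 2 = 13.
S3 does not apply.
S6 applies: 13 + 4 = 17.
S7 applies: 17 + 3 = 20.
S8 applies: 20 + 1 = 21.
Final offense level: 21.
Criminal history: 3 prior points → Category 1 (0-3).
Level 21 falls in the 21-24 band.
Grid: Level 21-24 × Category 1 = 36-44 months.
Probation check: level 21 > 19 and category 1 ≤ 3 → not eligible.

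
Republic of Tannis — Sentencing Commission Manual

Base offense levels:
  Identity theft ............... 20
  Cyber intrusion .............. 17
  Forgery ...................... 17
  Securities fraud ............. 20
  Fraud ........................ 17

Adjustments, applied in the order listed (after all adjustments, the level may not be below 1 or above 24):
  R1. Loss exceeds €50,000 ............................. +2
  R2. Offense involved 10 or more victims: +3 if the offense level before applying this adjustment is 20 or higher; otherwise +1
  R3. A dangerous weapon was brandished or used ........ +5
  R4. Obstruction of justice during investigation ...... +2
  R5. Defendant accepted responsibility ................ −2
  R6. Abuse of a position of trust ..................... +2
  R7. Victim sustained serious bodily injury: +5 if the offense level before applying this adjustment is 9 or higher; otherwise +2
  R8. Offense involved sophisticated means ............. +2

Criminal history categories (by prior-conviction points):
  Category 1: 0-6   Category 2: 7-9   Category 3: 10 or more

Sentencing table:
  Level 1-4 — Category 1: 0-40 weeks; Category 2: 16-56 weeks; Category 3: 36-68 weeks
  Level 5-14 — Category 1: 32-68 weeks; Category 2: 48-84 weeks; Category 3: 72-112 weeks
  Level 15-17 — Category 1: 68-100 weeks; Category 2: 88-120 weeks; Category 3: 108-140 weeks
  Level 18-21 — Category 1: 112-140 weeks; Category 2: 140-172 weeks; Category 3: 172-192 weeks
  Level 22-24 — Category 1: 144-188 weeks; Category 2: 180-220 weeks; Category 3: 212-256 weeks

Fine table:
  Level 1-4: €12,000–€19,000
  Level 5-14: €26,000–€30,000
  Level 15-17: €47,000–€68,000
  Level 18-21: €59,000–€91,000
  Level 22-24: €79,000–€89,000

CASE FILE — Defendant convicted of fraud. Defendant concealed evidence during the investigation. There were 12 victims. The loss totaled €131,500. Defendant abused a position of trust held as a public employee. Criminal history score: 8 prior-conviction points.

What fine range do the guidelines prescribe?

€79,000–€89,000

Base offense level for fraud: 17.
R1 applies: 17 + 2 = 19.
R2 applies (level before this adjustment is 19 < 20, so +1): 19 + 1 = 20.
R4 applies: 20 + 2 = 22.
R6 applies: 22 + 2 = 24.
R7 does not apply.
Final offense level: 24.
Level 24 falls in the 22-24 band.
Fine table: Level 22-24 → €79,000–€89,000.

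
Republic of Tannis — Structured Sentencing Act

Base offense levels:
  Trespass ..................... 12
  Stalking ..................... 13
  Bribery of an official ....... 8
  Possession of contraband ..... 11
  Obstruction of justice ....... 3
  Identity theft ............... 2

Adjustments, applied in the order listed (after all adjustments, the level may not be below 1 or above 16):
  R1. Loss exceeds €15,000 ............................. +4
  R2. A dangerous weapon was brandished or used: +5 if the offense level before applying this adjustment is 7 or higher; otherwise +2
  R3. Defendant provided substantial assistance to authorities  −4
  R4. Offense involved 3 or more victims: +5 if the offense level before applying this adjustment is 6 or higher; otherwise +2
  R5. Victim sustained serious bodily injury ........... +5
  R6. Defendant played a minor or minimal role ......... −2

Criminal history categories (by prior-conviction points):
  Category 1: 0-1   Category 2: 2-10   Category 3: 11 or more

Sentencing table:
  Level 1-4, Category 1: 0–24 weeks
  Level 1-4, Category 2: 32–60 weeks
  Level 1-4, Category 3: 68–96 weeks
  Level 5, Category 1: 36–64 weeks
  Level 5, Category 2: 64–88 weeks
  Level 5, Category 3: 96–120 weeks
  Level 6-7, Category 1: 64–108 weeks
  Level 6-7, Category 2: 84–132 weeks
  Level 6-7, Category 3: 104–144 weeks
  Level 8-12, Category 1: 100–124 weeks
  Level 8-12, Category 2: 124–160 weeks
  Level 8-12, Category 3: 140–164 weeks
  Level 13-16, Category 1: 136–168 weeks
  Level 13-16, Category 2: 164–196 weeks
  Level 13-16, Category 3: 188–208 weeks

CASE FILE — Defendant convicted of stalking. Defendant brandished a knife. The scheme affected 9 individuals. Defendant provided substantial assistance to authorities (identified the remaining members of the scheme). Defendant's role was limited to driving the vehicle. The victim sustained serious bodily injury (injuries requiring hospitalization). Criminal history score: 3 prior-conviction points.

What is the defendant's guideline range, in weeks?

Base offense level for stalking: 13.
R1 does not apply.
R2 applies (level before this adjustment is 13 ≥ 7, so +5): 13 + 5 = 18.
R3 applies: 18 − 4 = 14.
R4 applies (level before this adjustment is 14 ≥ 6, so +5): 14 + 5 = 19.
R5 applies: 19 + 5 = 24.
R6 applies: 24 − 2 = 22.
Level 22 exceeds the maximum of 16; capped at 16.
Final offense level: 16.
Criminal history: 3 prior points → Category 2 (2-10).
Level 16 falls in the 13-16 band.
Grid: Level 13-16 × Category 2 = 164-196 weeks.

164-196 weeks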